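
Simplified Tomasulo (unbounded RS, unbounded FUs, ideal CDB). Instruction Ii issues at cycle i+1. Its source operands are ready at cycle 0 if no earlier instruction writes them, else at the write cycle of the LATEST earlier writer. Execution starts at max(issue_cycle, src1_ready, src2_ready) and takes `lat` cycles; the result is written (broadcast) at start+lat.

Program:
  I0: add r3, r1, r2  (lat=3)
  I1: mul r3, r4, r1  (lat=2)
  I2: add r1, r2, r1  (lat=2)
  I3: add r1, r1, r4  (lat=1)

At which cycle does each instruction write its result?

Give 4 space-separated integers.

I0 add r3: issue@1 deps=(None,None) exec_start@1 write@4
I1 mul r3: issue@2 deps=(None,None) exec_start@2 write@4
I2 add r1: issue@3 deps=(None,None) exec_start@3 write@5
I3 add r1: issue@4 deps=(2,None) exec_start@5 write@6

Answer: 4 4 5 6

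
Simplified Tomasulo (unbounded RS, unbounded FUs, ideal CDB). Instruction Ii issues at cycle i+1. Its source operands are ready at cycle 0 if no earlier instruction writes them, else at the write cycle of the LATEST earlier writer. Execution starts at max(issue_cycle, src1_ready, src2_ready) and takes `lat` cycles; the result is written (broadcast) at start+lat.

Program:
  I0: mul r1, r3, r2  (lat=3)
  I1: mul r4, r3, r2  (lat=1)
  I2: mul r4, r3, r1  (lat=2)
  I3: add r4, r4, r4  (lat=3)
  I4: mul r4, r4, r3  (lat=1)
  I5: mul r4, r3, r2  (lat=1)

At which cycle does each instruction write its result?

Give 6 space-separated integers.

I0 mul r1: issue@1 deps=(None,None) exec_start@1 write@4
I1 mul r4: issue@2 deps=(None,None) exec_start@2 write@3
I2 mul r4: issue@3 deps=(None,0) exec_start@4 write@6
I3 add r4: issue@4 deps=(2,2) exec_start@6 write@9
I4 mul r4: issue@5 deps=(3,None) exec_start@9 write@10
I5 mul r4: issue@6 deps=(None,None) exec_start@6 write@7

Answer: 4 3 6 9 10 7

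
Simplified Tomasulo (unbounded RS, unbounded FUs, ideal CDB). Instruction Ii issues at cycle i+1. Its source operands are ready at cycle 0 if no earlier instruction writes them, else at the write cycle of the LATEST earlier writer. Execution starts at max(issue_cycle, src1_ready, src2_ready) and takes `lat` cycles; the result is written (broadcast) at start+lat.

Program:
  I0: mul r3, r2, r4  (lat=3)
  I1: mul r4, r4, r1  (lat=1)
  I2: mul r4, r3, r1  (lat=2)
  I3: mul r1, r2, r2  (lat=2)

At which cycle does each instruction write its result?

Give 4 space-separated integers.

I0 mul r3: issue@1 deps=(None,None) exec_start@1 write@4
I1 mul r4: issue@2 deps=(None,None) exec_start@2 write@3
I2 mul r4: issue@3 deps=(0,None) exec_start@4 write@6
I3 mul r1: issue@4 deps=(None,None) exec_start@4 write@6

Answer: 4 3 6 6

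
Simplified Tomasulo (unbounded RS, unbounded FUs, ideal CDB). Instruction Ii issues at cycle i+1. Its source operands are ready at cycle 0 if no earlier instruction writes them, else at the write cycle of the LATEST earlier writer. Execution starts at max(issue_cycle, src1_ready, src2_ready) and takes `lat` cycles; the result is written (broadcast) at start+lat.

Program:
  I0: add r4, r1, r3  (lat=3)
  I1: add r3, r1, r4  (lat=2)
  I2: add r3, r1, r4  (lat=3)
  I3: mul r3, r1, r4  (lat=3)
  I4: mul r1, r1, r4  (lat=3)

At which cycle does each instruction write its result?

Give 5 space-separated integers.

I0 add r4: issue@1 deps=(None,None) exec_start@1 write@4
I1 add r3: issue@2 deps=(None,0) exec_start@4 write@6
I2 add r3: issue@3 deps=(None,0) exec_start@4 write@7
I3 mul r3: issue@4 deps=(None,0) exec_start@4 write@7
I4 mul r1: issue@5 deps=(None,0) exec_start@5 write@8

Answer: 4 6 7 7 8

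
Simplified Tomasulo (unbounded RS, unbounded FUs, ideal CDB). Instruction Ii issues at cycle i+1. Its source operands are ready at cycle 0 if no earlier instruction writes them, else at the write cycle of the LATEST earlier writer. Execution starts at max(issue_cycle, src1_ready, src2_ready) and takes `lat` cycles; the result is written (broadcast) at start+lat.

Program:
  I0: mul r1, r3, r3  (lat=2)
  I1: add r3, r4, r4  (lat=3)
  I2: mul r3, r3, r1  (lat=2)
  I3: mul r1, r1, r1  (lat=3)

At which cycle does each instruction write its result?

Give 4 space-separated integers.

Answer: 3 5 7 7

Derivation:
I0 mul r1: issue@1 deps=(None,None) exec_start@1 write@3
I1 add r3: issue@2 deps=(None,None) exec_start@2 write@5
I2 mul r3: issue@3 deps=(1,0) exec_start@5 write@7
I3 mul r1: issue@4 deps=(0,0) exec_start@4 write@7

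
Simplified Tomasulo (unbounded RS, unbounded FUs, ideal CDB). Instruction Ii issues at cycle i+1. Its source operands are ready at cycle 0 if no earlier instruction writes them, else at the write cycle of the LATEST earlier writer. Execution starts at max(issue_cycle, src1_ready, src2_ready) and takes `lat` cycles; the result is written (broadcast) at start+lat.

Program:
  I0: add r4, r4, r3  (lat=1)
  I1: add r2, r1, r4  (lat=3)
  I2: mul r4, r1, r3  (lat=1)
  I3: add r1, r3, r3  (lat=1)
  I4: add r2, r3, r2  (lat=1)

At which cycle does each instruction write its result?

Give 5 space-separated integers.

Answer: 2 5 4 5 6

Derivation:
I0 add r4: issue@1 deps=(None,None) exec_start@1 write@2
I1 add r2: issue@2 deps=(None,0) exec_start@2 write@5
I2 mul r4: issue@3 deps=(None,None) exec_start@3 write@4
I3 add r1: issue@4 deps=(None,None) exec_start@4 write@5
I4 add r2: issue@5 deps=(None,1) exec_start@5 write@6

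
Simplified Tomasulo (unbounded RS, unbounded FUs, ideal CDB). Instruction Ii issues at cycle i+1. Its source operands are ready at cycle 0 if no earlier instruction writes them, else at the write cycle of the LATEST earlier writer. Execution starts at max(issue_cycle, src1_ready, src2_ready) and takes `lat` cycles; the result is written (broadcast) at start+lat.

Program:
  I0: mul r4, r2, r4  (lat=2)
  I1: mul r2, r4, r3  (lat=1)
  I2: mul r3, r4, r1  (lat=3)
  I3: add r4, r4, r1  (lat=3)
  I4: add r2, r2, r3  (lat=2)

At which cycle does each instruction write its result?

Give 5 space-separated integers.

I0 mul r4: issue@1 deps=(None,None) exec_start@1 write@3
I1 mul r2: issue@2 deps=(0,None) exec_start@3 write@4
I2 mul r3: issue@3 deps=(0,None) exec_start@3 write@6
I3 add r4: issue@4 deps=(0,None) exec_start@4 write@7
I4 add r2: issue@5 deps=(1,2) exec_start@6 write@8

Answer: 3 4 6 7 8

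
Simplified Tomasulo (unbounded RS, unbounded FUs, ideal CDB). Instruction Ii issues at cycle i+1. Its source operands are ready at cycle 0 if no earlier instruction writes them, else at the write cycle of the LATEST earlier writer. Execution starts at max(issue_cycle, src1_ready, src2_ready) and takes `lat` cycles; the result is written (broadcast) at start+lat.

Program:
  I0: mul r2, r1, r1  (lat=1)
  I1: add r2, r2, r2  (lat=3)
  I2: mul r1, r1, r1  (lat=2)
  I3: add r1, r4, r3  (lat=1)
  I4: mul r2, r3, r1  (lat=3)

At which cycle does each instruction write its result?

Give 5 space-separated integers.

I0 mul r2: issue@1 deps=(None,None) exec_start@1 write@2
I1 add r2: issue@2 deps=(0,0) exec_start@2 write@5
I2 mul r1: issue@3 deps=(None,None) exec_start@3 write@5
I3 add r1: issue@4 deps=(None,None) exec_start@4 write@5
I4 mul r2: issue@5 deps=(None,3) exec_start@5 write@8

Answer: 2 5 5 5 8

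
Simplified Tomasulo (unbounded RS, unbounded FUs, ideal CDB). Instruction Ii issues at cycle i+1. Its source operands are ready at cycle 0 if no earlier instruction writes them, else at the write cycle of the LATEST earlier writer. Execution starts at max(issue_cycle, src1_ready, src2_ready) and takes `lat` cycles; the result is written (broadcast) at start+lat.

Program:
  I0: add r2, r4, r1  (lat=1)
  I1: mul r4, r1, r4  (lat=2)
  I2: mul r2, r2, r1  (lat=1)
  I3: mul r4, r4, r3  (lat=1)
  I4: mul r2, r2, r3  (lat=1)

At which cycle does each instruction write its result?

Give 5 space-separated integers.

I0 add r2: issue@1 deps=(None,None) exec_start@1 write@2
I1 mul r4: issue@2 deps=(None,None) exec_start@2 write@4
I2 mul r2: issue@3 deps=(0,None) exec_start@3 write@4
I3 mul r4: issue@4 deps=(1,None) exec_start@4 write@5
I4 mul r2: issue@5 deps=(2,None) exec_start@5 write@6

Answer: 2 4 4 5 6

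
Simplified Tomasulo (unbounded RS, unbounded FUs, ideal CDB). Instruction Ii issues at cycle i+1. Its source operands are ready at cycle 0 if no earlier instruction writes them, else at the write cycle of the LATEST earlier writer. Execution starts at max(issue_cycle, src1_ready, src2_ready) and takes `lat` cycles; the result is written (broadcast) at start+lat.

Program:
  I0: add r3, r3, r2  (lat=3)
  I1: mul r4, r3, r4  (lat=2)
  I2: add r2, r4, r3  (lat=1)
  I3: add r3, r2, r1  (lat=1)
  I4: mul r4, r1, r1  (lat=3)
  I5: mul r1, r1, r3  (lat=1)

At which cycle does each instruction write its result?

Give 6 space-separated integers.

I0 add r3: issue@1 deps=(None,None) exec_start@1 write@4
I1 mul r4: issue@2 deps=(0,None) exec_start@4 write@6
I2 add r2: issue@3 deps=(1,0) exec_start@6 write@7
I3 add r3: issue@4 deps=(2,None) exec_start@7 write@8
I4 mul r4: issue@5 deps=(None,None) exec_start@5 write@8
I5 mul r1: issue@6 deps=(None,3) exec_start@8 write@9

Answer: 4 6 7 8 8 9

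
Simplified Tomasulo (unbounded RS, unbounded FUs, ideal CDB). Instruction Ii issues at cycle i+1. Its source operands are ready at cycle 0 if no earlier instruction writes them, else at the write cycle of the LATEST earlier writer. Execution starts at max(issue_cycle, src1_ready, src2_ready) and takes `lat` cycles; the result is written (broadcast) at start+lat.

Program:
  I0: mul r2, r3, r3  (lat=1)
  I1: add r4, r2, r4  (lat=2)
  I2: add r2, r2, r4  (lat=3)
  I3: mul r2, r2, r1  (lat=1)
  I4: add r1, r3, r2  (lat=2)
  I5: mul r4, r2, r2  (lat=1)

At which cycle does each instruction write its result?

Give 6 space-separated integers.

Answer: 2 4 7 8 10 9

Derivation:
I0 mul r2: issue@1 deps=(None,None) exec_start@1 write@2
I1 add r4: issue@2 deps=(0,None) exec_start@2 write@4
I2 add r2: issue@3 deps=(0,1) exec_start@4 write@7
I3 mul r2: issue@4 deps=(2,None) exec_start@7 write@8
I4 add r1: issue@5 deps=(None,3) exec_start@8 write@10
I5 mul r4: issue@6 deps=(3,3) exec_start@8 write@9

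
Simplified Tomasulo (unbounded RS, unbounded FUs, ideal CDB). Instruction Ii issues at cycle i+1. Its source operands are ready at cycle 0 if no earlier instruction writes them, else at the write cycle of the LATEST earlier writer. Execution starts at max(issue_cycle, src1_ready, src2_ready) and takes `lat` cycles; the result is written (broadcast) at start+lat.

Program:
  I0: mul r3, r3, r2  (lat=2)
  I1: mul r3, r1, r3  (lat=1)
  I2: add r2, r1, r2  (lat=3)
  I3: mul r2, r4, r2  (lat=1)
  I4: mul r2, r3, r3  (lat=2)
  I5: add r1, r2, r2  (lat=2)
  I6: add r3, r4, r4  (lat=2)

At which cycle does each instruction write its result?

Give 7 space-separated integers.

Answer: 3 4 6 7 7 9 9

Derivation:
I0 mul r3: issue@1 deps=(None,None) exec_start@1 write@3
I1 mul r3: issue@2 deps=(None,0) exec_start@3 write@4
I2 add r2: issue@3 deps=(None,None) exec_start@3 write@6
I3 mul r2: issue@4 deps=(None,2) exec_start@6 write@7
I4 mul r2: issue@5 deps=(1,1) exec_start@5 write@7
I5 add r1: issue@6 deps=(4,4) exec_start@7 write@9
I6 add r3: issue@7 deps=(None,None) exec_start@7 write@9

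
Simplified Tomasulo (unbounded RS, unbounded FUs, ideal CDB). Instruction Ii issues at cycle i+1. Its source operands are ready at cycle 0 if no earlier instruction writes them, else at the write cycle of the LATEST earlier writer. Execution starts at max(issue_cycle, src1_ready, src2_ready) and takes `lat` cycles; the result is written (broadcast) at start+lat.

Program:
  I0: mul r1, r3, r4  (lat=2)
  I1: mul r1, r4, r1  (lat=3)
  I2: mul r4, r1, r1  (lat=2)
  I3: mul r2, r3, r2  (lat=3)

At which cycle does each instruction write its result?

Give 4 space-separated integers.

I0 mul r1: issue@1 deps=(None,None) exec_start@1 write@3
I1 mul r1: issue@2 deps=(None,0) exec_start@3 write@6
I2 mul r4: issue@3 deps=(1,1) exec_start@6 write@8
I3 mul r2: issue@4 deps=(None,None) exec_start@4 write@7

Answer: 3 6 8 7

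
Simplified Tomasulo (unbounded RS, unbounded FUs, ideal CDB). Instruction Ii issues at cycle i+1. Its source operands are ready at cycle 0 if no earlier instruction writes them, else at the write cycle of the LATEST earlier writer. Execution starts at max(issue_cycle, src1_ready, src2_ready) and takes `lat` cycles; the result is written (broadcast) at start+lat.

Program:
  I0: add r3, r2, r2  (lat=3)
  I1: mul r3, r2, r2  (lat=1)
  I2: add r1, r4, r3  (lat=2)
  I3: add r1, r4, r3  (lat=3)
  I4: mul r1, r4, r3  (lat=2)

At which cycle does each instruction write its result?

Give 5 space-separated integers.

I0 add r3: issue@1 deps=(None,None) exec_start@1 write@4
I1 mul r3: issue@2 deps=(None,None) exec_start@2 write@3
I2 add r1: issue@3 deps=(None,1) exec_start@3 write@5
I3 add r1: issue@4 deps=(None,1) exec_start@4 write@7
I4 mul r1: issue@5 deps=(None,1) exec_start@5 write@7

Answer: 4 3 5 7 7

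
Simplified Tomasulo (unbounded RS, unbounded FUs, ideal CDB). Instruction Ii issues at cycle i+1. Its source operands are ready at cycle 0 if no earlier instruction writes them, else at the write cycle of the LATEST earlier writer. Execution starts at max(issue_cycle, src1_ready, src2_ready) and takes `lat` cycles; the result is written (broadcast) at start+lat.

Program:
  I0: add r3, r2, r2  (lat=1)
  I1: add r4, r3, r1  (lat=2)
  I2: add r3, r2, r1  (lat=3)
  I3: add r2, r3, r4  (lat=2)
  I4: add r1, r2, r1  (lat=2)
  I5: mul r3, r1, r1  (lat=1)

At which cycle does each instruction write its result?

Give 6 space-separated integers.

Answer: 2 4 6 8 10 11

Derivation:
I0 add r3: issue@1 deps=(None,None) exec_start@1 write@2
I1 add r4: issue@2 deps=(0,None) exec_start@2 write@4
I2 add r3: issue@3 deps=(None,None) exec_start@3 write@6
I3 add r2: issue@4 deps=(2,1) exec_start@6 write@8
I4 add r1: issue@5 deps=(3,None) exec_start@8 write@10
I5 mul r3: issue@6 deps=(4,4) exec_start@10 write@11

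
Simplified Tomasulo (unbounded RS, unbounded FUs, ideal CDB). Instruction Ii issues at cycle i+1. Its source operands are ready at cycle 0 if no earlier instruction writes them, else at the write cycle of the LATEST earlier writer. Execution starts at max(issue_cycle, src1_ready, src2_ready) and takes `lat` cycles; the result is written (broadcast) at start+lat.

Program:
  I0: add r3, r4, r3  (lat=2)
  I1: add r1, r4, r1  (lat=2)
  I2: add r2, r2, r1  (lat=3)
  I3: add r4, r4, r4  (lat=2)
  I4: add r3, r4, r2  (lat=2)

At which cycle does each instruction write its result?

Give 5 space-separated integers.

Answer: 3 4 7 6 9

Derivation:
I0 add r3: issue@1 deps=(None,None) exec_start@1 write@3
I1 add r1: issue@2 deps=(None,None) exec_start@2 write@4
I2 add r2: issue@3 deps=(None,1) exec_start@4 write@7
I3 add r4: issue@4 deps=(None,None) exec_start@4 write@6
I4 add r3: issue@5 deps=(3,2) exec_start@7 write@9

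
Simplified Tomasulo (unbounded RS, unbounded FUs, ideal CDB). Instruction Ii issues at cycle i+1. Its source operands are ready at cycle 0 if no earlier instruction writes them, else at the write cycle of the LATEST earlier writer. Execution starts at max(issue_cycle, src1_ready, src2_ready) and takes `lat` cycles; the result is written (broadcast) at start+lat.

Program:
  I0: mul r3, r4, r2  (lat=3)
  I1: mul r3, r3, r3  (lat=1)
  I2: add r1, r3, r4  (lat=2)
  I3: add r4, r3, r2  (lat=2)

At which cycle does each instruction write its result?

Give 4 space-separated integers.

I0 mul r3: issue@1 deps=(None,None) exec_start@1 write@4
I1 mul r3: issue@2 deps=(0,0) exec_start@4 write@5
I2 add r1: issue@3 deps=(1,None) exec_start@5 write@7
I3 add r4: issue@4 deps=(1,None) exec_start@5 write@7

Answer: 4 5 7 7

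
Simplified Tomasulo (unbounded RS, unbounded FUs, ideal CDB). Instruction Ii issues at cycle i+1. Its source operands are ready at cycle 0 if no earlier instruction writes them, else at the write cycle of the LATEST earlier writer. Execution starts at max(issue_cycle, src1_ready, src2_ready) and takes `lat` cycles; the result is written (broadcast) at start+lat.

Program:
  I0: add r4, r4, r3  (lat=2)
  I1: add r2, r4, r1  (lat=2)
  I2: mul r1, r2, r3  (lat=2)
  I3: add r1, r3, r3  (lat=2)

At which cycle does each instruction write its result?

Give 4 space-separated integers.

Answer: 3 5 7 6

Derivation:
I0 add r4: issue@1 deps=(None,None) exec_start@1 write@3
I1 add r2: issue@2 deps=(0,None) exec_start@3 write@5
I2 mul r1: issue@3 deps=(1,None) exec_start@5 write@7
I3 add r1: issue@4 deps=(None,None) exec_start@4 write@6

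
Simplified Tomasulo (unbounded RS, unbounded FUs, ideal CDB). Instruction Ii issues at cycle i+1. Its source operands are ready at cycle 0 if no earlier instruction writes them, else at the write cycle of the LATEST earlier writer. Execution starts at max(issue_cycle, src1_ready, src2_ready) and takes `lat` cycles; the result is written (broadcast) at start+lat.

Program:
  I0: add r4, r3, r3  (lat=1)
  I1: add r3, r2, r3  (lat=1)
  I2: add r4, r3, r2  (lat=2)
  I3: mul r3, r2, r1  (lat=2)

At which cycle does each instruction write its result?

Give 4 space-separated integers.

I0 add r4: issue@1 deps=(None,None) exec_start@1 write@2
I1 add r3: issue@2 deps=(None,None) exec_start@2 write@3
I2 add r4: issue@3 deps=(1,None) exec_start@3 write@5
I3 mul r3: issue@4 deps=(None,None) exec_start@4 write@6

Answer: 2 3 5 6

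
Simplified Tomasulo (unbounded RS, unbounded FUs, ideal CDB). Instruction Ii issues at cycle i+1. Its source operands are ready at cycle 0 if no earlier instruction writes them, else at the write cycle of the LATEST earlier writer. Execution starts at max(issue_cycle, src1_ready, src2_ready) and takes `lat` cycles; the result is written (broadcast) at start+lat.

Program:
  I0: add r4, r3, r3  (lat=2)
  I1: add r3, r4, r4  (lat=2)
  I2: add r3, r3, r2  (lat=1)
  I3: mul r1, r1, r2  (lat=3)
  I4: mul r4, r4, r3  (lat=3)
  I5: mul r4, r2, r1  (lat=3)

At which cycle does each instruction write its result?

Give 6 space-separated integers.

Answer: 3 5 6 7 9 10

Derivation:
I0 add r4: issue@1 deps=(None,None) exec_start@1 write@3
I1 add r3: issue@2 deps=(0,0) exec_start@3 write@5
I2 add r3: issue@3 deps=(1,None) exec_start@5 write@6
I3 mul r1: issue@4 deps=(None,None) exec_start@4 write@7
I4 mul r4: issue@5 deps=(0,2) exec_start@6 write@9
I5 mul r4: issue@6 deps=(None,3) exec_start@7 write@10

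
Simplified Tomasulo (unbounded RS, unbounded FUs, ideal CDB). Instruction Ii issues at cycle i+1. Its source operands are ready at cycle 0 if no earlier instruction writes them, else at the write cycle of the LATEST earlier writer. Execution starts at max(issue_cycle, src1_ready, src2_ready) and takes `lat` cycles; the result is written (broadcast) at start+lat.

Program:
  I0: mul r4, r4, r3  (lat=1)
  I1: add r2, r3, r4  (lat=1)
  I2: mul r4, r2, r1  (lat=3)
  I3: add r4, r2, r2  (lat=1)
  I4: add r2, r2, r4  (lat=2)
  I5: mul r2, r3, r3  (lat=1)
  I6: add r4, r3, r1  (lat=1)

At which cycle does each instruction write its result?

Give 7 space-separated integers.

I0 mul r4: issue@1 deps=(None,None) exec_start@1 write@2
I1 add r2: issue@2 deps=(None,0) exec_start@2 write@3
I2 mul r4: issue@3 deps=(1,None) exec_start@3 write@6
I3 add r4: issue@4 deps=(1,1) exec_start@4 write@5
I4 add r2: issue@5 deps=(1,3) exec_start@5 write@7
I5 mul r2: issue@6 deps=(None,None) exec_start@6 write@7
I6 add r4: issue@7 deps=(None,None) exec_start@7 write@8

Answer: 2 3 6 5 7 7 8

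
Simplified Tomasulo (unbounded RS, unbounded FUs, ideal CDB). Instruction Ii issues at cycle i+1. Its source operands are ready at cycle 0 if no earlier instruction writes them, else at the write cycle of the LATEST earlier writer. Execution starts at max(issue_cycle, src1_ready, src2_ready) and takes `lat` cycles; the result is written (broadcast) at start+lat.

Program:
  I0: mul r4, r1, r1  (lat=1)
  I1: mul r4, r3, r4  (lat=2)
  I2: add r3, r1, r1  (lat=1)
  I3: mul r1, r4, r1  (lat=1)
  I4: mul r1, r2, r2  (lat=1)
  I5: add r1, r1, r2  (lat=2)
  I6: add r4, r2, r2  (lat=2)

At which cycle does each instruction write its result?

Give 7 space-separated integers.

I0 mul r4: issue@1 deps=(None,None) exec_start@1 write@2
I1 mul r4: issue@2 deps=(None,0) exec_start@2 write@4
I2 add r3: issue@3 deps=(None,None) exec_start@3 write@4
I3 mul r1: issue@4 deps=(1,None) exec_start@4 write@5
I4 mul r1: issue@5 deps=(None,None) exec_start@5 write@6
I5 add r1: issue@6 deps=(4,None) exec_start@6 write@8
I6 add r4: issue@7 deps=(None,None) exec_start@7 write@9

Answer: 2 4 4 5 6 8 9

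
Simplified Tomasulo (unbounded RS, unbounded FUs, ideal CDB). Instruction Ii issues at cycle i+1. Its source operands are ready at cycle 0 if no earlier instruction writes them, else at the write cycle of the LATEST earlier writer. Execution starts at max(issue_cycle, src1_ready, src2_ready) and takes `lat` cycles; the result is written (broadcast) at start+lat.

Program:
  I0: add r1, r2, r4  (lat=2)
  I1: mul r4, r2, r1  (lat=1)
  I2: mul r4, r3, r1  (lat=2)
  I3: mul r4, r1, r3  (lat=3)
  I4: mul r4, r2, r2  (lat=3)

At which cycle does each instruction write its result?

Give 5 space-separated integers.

I0 add r1: issue@1 deps=(None,None) exec_start@1 write@3
I1 mul r4: issue@2 deps=(None,0) exec_start@3 write@4
I2 mul r4: issue@3 deps=(None,0) exec_start@3 write@5
I3 mul r4: issue@4 deps=(0,None) exec_start@4 write@7
I4 mul r4: issue@5 deps=(None,None) exec_start@5 write@8

Answer: 3 4 5 7 8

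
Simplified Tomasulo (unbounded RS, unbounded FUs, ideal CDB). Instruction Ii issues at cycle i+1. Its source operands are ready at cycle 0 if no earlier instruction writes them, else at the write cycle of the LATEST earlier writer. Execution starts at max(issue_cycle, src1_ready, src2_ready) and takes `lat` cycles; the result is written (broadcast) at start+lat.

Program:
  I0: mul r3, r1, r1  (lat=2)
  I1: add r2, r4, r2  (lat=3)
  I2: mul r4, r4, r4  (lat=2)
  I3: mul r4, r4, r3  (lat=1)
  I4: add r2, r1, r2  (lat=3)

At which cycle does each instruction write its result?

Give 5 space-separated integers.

Answer: 3 5 5 6 8

Derivation:
I0 mul r3: issue@1 deps=(None,None) exec_start@1 write@3
I1 add r2: issue@2 deps=(None,None) exec_start@2 write@5
I2 mul r4: issue@3 deps=(None,None) exec_start@3 write@5
I3 mul r4: issue@4 deps=(2,0) exec_start@5 write@6
I4 add r2: issue@5 deps=(None,1) exec_start@5 write@8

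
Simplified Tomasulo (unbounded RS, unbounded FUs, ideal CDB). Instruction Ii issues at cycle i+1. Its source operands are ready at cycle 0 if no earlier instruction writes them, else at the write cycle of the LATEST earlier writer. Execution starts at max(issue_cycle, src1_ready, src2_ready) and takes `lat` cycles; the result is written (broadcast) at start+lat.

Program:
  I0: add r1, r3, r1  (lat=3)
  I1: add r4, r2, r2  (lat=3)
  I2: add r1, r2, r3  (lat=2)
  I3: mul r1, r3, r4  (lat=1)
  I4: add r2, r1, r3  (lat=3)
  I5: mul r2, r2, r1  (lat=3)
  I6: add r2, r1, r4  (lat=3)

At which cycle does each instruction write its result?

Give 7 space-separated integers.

I0 add r1: issue@1 deps=(None,None) exec_start@1 write@4
I1 add r4: issue@2 deps=(None,None) exec_start@2 write@5
I2 add r1: issue@3 deps=(None,None) exec_start@3 write@5
I3 mul r1: issue@4 deps=(None,1) exec_start@5 write@6
I4 add r2: issue@5 deps=(3,None) exec_start@6 write@9
I5 mul r2: issue@6 deps=(4,3) exec_start@9 write@12
I6 add r2: issue@7 deps=(3,1) exec_start@7 write@10

Answer: 4 5 5 6 9 12 10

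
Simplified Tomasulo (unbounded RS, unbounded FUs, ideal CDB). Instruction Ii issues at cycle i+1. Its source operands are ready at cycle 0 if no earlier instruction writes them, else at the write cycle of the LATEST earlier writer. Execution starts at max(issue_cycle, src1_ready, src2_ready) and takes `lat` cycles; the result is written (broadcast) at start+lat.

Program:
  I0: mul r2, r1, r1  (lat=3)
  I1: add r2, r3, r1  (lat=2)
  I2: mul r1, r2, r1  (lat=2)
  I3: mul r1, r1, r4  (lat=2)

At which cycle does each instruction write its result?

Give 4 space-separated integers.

Answer: 4 4 6 8

Derivation:
I0 mul r2: issue@1 deps=(None,None) exec_start@1 write@4
I1 add r2: issue@2 deps=(None,None) exec_start@2 write@4
I2 mul r1: issue@3 deps=(1,None) exec_start@4 write@6
I3 mul r1: issue@4 deps=(2,None) exec_start@6 write@8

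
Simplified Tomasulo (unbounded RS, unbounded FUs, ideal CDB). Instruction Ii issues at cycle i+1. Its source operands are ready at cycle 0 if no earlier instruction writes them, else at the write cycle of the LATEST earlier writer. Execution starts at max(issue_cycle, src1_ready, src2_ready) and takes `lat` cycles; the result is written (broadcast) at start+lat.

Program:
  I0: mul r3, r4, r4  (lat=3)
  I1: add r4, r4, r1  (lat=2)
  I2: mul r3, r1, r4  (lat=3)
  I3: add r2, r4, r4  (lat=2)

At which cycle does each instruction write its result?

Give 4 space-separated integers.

I0 mul r3: issue@1 deps=(None,None) exec_start@1 write@4
I1 add r4: issue@2 deps=(None,None) exec_start@2 write@4
I2 mul r3: issue@3 deps=(None,1) exec_start@4 write@7
I3 add r2: issue@4 deps=(1,1) exec_start@4 write@6

Answer: 4 4 7 6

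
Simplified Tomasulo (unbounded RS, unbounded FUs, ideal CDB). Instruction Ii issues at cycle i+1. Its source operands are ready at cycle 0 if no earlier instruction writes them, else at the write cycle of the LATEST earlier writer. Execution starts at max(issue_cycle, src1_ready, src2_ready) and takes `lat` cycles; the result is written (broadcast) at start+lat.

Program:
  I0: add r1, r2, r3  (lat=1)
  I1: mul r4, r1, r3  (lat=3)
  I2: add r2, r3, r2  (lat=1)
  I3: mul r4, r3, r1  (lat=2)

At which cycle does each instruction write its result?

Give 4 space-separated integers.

I0 add r1: issue@1 deps=(None,None) exec_start@1 write@2
I1 mul r4: issue@2 deps=(0,None) exec_start@2 write@5
I2 add r2: issue@3 deps=(None,None) exec_start@3 write@4
I3 mul r4: issue@4 deps=(None,0) exec_start@4 write@6

Answer: 2 5 4 6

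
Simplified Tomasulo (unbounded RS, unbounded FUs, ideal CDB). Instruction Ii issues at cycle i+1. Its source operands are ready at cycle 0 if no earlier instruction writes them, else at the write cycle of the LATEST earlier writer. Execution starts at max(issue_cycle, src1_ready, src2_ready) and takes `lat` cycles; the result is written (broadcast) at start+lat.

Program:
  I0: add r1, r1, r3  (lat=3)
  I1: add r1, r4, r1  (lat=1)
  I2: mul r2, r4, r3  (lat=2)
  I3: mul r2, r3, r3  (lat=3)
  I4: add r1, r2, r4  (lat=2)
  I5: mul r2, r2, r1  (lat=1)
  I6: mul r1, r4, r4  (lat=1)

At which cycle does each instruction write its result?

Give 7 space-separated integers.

I0 add r1: issue@1 deps=(None,None) exec_start@1 write@4
I1 add r1: issue@2 deps=(None,0) exec_start@4 write@5
I2 mul r2: issue@3 deps=(None,None) exec_start@3 write@5
I3 mul r2: issue@4 deps=(None,None) exec_start@4 write@7
I4 add r1: issue@5 deps=(3,None) exec_start@7 write@9
I5 mul r2: issue@6 deps=(3,4) exec_start@9 write@10
I6 mul r1: issue@7 deps=(None,None) exec_start@7 write@8

Answer: 4 5 5 7 9 10 8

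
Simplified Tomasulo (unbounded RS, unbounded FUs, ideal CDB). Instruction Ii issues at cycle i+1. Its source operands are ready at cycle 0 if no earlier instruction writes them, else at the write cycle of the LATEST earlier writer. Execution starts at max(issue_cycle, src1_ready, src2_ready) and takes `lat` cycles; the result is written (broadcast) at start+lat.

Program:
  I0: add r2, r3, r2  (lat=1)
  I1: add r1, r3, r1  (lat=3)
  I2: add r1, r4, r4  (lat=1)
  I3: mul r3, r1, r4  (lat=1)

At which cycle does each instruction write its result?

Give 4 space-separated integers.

Answer: 2 5 4 5

Derivation:
I0 add r2: issue@1 deps=(None,None) exec_start@1 write@2
I1 add r1: issue@2 deps=(None,None) exec_start@2 write@5
I2 add r1: issue@3 deps=(None,None) exec_start@3 write@4
I3 mul r3: issue@4 deps=(2,None) exec_start@4 write@5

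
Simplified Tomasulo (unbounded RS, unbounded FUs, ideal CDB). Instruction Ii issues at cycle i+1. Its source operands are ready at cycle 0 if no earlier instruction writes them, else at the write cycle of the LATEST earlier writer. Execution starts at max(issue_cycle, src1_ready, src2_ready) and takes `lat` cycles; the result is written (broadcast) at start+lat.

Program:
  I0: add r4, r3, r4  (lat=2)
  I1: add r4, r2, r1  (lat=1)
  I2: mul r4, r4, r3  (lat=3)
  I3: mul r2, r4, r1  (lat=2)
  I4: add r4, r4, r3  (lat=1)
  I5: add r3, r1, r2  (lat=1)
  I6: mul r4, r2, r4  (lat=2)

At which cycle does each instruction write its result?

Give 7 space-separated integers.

Answer: 3 3 6 8 7 9 10

Derivation:
I0 add r4: issue@1 deps=(None,None) exec_start@1 write@3
I1 add r4: issue@2 deps=(None,None) exec_start@2 write@3
I2 mul r4: issue@3 deps=(1,None) exec_start@3 write@6
I3 mul r2: issue@4 deps=(2,None) exec_start@6 write@8
I4 add r4: issue@5 deps=(2,None) exec_start@6 write@7
I5 add r3: issue@6 deps=(None,3) exec_start@8 write@9
I6 mul r4: issue@7 deps=(3,4) exec_start@8 write@10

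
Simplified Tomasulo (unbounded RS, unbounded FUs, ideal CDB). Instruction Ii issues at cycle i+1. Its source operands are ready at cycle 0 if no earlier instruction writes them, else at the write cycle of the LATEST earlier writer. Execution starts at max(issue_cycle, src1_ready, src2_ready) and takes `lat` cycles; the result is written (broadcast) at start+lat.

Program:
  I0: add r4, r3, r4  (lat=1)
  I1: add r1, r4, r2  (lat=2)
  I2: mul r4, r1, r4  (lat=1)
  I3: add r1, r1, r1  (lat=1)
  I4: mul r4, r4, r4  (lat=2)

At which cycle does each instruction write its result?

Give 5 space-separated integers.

I0 add r4: issue@1 deps=(None,None) exec_start@1 write@2
I1 add r1: issue@2 deps=(0,None) exec_start@2 write@4
I2 mul r4: issue@3 deps=(1,0) exec_start@4 write@5
I3 add r1: issue@4 deps=(1,1) exec_start@4 write@5
I4 mul r4: issue@5 deps=(2,2) exec_start@5 write@7

Answer: 2 4 5 5 7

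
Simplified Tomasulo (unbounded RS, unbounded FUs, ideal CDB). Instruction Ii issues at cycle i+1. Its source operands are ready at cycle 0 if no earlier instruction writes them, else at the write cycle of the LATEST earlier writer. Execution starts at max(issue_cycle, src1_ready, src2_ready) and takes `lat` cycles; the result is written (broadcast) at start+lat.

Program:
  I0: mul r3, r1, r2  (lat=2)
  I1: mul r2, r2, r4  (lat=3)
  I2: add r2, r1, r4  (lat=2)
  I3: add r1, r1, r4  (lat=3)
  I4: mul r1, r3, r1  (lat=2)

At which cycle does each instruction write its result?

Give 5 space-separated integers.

I0 mul r3: issue@1 deps=(None,None) exec_start@1 write@3
I1 mul r2: issue@2 deps=(None,None) exec_start@2 write@5
I2 add r2: issue@3 deps=(None,None) exec_start@3 write@5
I3 add r1: issue@4 deps=(None,None) exec_start@4 write@7
I4 mul r1: issue@5 deps=(0,3) exec_start@7 write@9

Answer: 3 5 5 7 9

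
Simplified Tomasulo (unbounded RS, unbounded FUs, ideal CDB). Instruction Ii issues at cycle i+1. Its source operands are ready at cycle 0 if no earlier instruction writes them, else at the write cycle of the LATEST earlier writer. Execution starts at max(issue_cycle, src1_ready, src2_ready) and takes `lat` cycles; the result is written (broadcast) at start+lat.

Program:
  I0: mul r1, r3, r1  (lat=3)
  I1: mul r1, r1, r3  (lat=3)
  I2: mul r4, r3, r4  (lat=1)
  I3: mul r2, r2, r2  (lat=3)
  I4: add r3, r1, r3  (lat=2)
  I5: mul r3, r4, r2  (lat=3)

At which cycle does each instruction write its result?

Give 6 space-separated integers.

Answer: 4 7 4 7 9 10

Derivation:
I0 mul r1: issue@1 deps=(None,None) exec_start@1 write@4
I1 mul r1: issue@2 deps=(0,None) exec_start@4 write@7
I2 mul r4: issue@3 deps=(None,None) exec_start@3 write@4
I3 mul r2: issue@4 deps=(None,None) exec_start@4 write@7
I4 add r3: issue@5 deps=(1,None) exec_start@7 write@9
I5 mul r3: issue@6 deps=(2,3) exec_start@7 write@10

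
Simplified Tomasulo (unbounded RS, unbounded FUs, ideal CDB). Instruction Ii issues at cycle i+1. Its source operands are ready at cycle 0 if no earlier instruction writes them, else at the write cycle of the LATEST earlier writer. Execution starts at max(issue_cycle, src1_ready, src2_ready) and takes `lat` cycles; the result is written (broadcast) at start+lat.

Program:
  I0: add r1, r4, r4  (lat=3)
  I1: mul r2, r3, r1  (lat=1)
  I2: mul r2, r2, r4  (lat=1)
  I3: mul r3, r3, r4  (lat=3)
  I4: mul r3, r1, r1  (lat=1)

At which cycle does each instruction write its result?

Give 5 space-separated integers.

I0 add r1: issue@1 deps=(None,None) exec_start@1 write@4
I1 mul r2: issue@2 deps=(None,0) exec_start@4 write@5
I2 mul r2: issue@3 deps=(1,None) exec_start@5 write@6
I3 mul r3: issue@4 deps=(None,None) exec_start@4 write@7
I4 mul r3: issue@5 deps=(0,0) exec_start@5 write@6

Answer: 4 5 6 7 6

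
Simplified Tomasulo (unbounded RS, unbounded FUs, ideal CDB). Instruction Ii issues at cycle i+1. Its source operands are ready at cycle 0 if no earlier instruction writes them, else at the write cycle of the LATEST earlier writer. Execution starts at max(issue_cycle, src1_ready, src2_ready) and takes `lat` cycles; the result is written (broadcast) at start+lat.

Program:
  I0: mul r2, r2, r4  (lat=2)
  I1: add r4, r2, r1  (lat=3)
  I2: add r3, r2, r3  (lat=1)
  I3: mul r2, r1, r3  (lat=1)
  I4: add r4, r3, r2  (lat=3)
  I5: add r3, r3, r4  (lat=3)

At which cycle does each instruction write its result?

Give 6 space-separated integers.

Answer: 3 6 4 5 8 11

Derivation:
I0 mul r2: issue@1 deps=(None,None) exec_start@1 write@3
I1 add r4: issue@2 deps=(0,None) exec_start@3 write@6
I2 add r3: issue@3 deps=(0,None) exec_start@3 write@4
I3 mul r2: issue@4 deps=(None,2) exec_start@4 write@5
I4 add r4: issue@5 deps=(2,3) exec_start@5 write@8
I5 add r3: issue@6 deps=(2,4) exec_start@8 write@11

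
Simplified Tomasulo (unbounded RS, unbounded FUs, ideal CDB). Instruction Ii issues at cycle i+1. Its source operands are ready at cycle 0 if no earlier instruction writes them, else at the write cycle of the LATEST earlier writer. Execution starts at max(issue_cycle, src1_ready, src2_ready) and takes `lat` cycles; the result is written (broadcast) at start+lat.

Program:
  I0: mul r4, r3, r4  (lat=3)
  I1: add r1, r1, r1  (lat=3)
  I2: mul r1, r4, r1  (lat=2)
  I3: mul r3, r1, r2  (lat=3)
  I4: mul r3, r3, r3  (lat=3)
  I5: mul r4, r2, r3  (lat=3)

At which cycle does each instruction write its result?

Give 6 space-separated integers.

Answer: 4 5 7 10 13 16

Derivation:
I0 mul r4: issue@1 deps=(None,None) exec_start@1 write@4
I1 add r1: issue@2 deps=(None,None) exec_start@2 write@5
I2 mul r1: issue@3 deps=(0,1) exec_start@5 write@7
I3 mul r3: issue@4 deps=(2,None) exec_start@7 write@10
I4 mul r3: issue@5 deps=(3,3) exec_start@10 write@13
I5 mul r4: issue@6 deps=(None,4) exec_start@13 write@16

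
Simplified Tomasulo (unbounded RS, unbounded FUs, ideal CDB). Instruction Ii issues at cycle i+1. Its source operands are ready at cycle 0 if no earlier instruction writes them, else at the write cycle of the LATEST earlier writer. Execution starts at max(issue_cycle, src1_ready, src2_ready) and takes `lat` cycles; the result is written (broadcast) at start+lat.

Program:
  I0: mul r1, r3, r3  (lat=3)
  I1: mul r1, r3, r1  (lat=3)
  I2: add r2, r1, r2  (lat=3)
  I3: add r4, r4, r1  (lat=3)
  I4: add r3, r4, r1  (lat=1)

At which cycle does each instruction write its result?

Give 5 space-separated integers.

Answer: 4 7 10 10 11

Derivation:
I0 mul r1: issue@1 deps=(None,None) exec_start@1 write@4
I1 mul r1: issue@2 deps=(None,0) exec_start@4 write@7
I2 add r2: issue@3 deps=(1,None) exec_start@7 write@10
I3 add r4: issue@4 deps=(None,1) exec_start@7 write@10
I4 add r3: issue@5 deps=(3,1) exec_start@10 write@11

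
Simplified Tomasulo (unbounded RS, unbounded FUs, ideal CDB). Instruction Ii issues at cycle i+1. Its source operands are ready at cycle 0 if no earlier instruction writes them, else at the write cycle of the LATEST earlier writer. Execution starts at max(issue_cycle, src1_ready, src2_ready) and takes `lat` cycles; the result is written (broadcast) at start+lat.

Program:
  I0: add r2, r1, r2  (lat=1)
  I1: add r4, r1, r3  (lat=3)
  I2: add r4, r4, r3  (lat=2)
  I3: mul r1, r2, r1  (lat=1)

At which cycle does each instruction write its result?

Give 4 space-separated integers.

I0 add r2: issue@1 deps=(None,None) exec_start@1 write@2
I1 add r4: issue@2 deps=(None,None) exec_start@2 write@5
I2 add r4: issue@3 deps=(1,None) exec_start@5 write@7
I3 mul r1: issue@4 deps=(0,None) exec_start@4 write@5

Answer: 2 5 7 5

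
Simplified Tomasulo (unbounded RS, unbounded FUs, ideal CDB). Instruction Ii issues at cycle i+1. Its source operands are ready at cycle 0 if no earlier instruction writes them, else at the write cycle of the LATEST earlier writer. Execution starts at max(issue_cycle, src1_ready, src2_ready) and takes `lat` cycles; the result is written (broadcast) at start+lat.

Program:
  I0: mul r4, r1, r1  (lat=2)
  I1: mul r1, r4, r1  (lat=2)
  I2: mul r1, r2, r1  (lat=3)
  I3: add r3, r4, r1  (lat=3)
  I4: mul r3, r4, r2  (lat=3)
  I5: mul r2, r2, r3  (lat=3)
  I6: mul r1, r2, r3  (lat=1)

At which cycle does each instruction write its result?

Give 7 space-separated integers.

I0 mul r4: issue@1 deps=(None,None) exec_start@1 write@3
I1 mul r1: issue@2 deps=(0,None) exec_start@3 write@5
I2 mul r1: issue@3 deps=(None,1) exec_start@5 write@8
I3 add r3: issue@4 deps=(0,2) exec_start@8 write@11
I4 mul r3: issue@5 deps=(0,None) exec_start@5 write@8
I5 mul r2: issue@6 deps=(None,4) exec_start@8 write@11
I6 mul r1: issue@7 deps=(5,4) exec_start@11 write@12

Answer: 3 5 8 11 8 11 12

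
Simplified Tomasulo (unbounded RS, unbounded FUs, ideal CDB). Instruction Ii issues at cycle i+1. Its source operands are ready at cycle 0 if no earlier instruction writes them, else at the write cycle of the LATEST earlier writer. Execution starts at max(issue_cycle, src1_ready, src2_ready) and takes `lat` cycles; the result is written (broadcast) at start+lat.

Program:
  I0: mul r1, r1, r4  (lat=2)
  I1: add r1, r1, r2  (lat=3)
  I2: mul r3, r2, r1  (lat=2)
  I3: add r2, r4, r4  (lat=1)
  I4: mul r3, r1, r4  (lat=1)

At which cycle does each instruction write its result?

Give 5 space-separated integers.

I0 mul r1: issue@1 deps=(None,None) exec_start@1 write@3
I1 add r1: issue@2 deps=(0,None) exec_start@3 write@6
I2 mul r3: issue@3 deps=(None,1) exec_start@6 write@8
I3 add r2: issue@4 deps=(None,None) exec_start@4 write@5
I4 mul r3: issue@5 deps=(1,None) exec_start@6 write@7

Answer: 3 6 8 5 7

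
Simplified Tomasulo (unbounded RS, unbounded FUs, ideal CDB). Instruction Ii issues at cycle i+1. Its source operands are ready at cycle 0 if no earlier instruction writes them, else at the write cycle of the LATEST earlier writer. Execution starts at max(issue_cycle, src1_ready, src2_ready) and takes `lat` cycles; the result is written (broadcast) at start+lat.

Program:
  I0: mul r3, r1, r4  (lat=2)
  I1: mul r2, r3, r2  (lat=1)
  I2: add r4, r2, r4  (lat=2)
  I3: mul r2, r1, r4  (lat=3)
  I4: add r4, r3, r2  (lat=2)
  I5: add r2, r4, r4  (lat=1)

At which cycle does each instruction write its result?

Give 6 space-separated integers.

Answer: 3 4 6 9 11 12

Derivation:
I0 mul r3: issue@1 deps=(None,None) exec_start@1 write@3
I1 mul r2: issue@2 deps=(0,None) exec_start@3 write@4
I2 add r4: issue@3 deps=(1,None) exec_start@4 write@6
I3 mul r2: issue@4 deps=(None,2) exec_start@6 write@9
I4 add r4: issue@5 deps=(0,3) exec_start@9 write@11
I5 add r2: issue@6 deps=(4,4) exec_start@11 write@12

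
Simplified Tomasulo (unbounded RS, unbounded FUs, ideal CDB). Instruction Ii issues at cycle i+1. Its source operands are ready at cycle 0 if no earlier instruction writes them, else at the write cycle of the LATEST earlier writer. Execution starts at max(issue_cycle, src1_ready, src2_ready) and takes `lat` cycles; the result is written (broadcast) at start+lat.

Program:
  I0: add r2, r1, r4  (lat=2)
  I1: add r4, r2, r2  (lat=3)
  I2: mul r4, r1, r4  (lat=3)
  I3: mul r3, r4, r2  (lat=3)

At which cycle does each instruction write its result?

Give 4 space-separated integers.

I0 add r2: issue@1 deps=(None,None) exec_start@1 write@3
I1 add r4: issue@2 deps=(0,0) exec_start@3 write@6
I2 mul r4: issue@3 deps=(None,1) exec_start@6 write@9
I3 mul r3: issue@4 deps=(2,0) exec_start@9 write@12

Answer: 3 6 9 12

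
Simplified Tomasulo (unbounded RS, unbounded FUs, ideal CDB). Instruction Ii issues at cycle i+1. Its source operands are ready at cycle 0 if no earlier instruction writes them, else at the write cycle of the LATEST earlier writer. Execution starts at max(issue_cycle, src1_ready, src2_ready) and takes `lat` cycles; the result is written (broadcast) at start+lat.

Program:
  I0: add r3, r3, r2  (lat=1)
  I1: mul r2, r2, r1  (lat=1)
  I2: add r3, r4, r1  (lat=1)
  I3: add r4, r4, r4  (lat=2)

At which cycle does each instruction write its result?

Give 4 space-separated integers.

I0 add r3: issue@1 deps=(None,None) exec_start@1 write@2
I1 mul r2: issue@2 deps=(None,None) exec_start@2 write@3
I2 add r3: issue@3 deps=(None,None) exec_start@3 write@4
I3 add r4: issue@4 deps=(None,None) exec_start@4 write@6

Answer: 2 3 4 6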